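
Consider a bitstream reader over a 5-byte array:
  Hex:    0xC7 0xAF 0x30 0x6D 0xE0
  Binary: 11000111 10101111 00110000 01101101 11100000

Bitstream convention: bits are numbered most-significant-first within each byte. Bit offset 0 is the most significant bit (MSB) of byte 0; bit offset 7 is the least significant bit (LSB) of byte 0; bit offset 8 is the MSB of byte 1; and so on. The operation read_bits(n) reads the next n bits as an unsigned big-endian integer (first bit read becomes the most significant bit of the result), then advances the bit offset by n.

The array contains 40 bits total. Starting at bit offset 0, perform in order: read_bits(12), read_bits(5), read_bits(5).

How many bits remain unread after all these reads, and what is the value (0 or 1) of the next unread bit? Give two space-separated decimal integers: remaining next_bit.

Answer: 18 0

Derivation:
Read 1: bits[0:12] width=12 -> value=3194 (bin 110001111010); offset now 12 = byte 1 bit 4; 28 bits remain
Read 2: bits[12:17] width=5 -> value=30 (bin 11110); offset now 17 = byte 2 bit 1; 23 bits remain
Read 3: bits[17:22] width=5 -> value=12 (bin 01100); offset now 22 = byte 2 bit 6; 18 bits remain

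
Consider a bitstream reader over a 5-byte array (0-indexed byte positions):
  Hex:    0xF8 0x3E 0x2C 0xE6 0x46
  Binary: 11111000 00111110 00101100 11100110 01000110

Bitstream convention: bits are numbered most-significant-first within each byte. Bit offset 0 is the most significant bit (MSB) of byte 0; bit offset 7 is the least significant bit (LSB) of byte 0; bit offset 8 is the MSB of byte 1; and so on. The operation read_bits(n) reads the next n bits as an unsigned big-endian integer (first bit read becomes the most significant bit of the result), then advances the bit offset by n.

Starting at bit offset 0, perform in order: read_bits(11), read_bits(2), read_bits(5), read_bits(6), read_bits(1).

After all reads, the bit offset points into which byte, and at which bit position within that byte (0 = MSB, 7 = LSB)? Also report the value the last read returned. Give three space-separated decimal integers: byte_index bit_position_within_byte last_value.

Answer: 3 1 1

Derivation:
Read 1: bits[0:11] width=11 -> value=1985 (bin 11111000001); offset now 11 = byte 1 bit 3; 29 bits remain
Read 2: bits[11:13] width=2 -> value=3 (bin 11); offset now 13 = byte 1 bit 5; 27 bits remain
Read 3: bits[13:18] width=5 -> value=24 (bin 11000); offset now 18 = byte 2 bit 2; 22 bits remain
Read 4: bits[18:24] width=6 -> value=44 (bin 101100); offset now 24 = byte 3 bit 0; 16 bits remain
Read 5: bits[24:25] width=1 -> value=1 (bin 1); offset now 25 = byte 3 bit 1; 15 bits remain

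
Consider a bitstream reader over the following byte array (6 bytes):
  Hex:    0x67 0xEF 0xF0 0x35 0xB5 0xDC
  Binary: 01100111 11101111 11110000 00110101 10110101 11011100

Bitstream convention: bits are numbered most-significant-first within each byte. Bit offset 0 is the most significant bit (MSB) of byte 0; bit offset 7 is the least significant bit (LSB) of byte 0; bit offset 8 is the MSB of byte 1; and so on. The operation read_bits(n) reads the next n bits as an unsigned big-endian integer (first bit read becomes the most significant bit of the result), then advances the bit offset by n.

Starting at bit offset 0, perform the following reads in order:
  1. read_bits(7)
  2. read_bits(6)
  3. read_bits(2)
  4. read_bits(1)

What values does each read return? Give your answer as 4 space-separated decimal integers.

Answer: 51 61 3 1

Derivation:
Read 1: bits[0:7] width=7 -> value=51 (bin 0110011); offset now 7 = byte 0 bit 7; 41 bits remain
Read 2: bits[7:13] width=6 -> value=61 (bin 111101); offset now 13 = byte 1 bit 5; 35 bits remain
Read 3: bits[13:15] width=2 -> value=3 (bin 11); offset now 15 = byte 1 bit 7; 33 bits remain
Read 4: bits[15:16] width=1 -> value=1 (bin 1); offset now 16 = byte 2 bit 0; 32 bits remain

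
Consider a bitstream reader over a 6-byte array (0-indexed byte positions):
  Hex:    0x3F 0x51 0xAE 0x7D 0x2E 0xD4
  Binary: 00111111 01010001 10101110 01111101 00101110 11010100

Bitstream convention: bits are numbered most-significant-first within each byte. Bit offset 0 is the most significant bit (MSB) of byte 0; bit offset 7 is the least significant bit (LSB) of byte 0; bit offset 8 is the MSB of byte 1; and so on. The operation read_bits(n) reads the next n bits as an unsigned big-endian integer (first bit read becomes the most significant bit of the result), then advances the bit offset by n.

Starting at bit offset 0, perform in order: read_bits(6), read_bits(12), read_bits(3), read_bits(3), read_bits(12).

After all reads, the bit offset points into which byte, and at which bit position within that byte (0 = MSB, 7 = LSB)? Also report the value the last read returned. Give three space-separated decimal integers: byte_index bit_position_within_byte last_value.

Read 1: bits[0:6] width=6 -> value=15 (bin 001111); offset now 6 = byte 0 bit 6; 42 bits remain
Read 2: bits[6:18] width=12 -> value=3398 (bin 110101000110); offset now 18 = byte 2 bit 2; 30 bits remain
Read 3: bits[18:21] width=3 -> value=5 (bin 101); offset now 21 = byte 2 bit 5; 27 bits remain
Read 4: bits[21:24] width=3 -> value=6 (bin 110); offset now 24 = byte 3 bit 0; 24 bits remain
Read 5: bits[24:36] width=12 -> value=2002 (bin 011111010010); offset now 36 = byte 4 bit 4; 12 bits remain

Answer: 4 4 2002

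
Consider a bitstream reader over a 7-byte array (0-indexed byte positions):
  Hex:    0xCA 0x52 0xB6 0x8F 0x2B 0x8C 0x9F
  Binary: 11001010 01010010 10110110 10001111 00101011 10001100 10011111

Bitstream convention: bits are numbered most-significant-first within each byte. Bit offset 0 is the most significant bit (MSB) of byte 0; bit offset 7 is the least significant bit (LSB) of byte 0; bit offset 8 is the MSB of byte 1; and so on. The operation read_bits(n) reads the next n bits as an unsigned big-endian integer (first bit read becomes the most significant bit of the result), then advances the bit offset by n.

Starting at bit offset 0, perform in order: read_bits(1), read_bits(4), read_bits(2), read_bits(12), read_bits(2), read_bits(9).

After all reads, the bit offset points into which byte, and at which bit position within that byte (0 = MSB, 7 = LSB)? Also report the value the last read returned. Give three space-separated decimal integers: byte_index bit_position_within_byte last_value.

Read 1: bits[0:1] width=1 -> value=1 (bin 1); offset now 1 = byte 0 bit 1; 55 bits remain
Read 2: bits[1:5] width=4 -> value=9 (bin 1001); offset now 5 = byte 0 bit 5; 51 bits remain
Read 3: bits[5:7] width=2 -> value=1 (bin 01); offset now 7 = byte 0 bit 7; 49 bits remain
Read 4: bits[7:19] width=12 -> value=661 (bin 001010010101); offset now 19 = byte 2 bit 3; 37 bits remain
Read 5: bits[19:21] width=2 -> value=2 (bin 10); offset now 21 = byte 2 bit 5; 35 bits remain
Read 6: bits[21:30] width=9 -> value=419 (bin 110100011); offset now 30 = byte 3 bit 6; 26 bits remain

Answer: 3 6 419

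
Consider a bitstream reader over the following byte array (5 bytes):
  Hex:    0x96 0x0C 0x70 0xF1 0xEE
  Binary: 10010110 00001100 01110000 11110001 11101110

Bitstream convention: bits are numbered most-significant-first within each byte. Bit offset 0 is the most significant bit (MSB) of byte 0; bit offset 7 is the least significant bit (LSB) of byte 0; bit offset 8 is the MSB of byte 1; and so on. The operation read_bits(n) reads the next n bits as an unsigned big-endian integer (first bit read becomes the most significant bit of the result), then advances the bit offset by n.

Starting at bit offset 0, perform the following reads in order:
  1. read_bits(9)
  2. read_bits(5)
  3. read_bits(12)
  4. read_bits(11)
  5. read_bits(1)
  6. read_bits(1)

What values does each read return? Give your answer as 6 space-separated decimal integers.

Answer: 300 3 451 1597 1 1

Derivation:
Read 1: bits[0:9] width=9 -> value=300 (bin 100101100); offset now 9 = byte 1 bit 1; 31 bits remain
Read 2: bits[9:14] width=5 -> value=3 (bin 00011); offset now 14 = byte 1 bit 6; 26 bits remain
Read 3: bits[14:26] width=12 -> value=451 (bin 000111000011); offset now 26 = byte 3 bit 2; 14 bits remain
Read 4: bits[26:37] width=11 -> value=1597 (bin 11000111101); offset now 37 = byte 4 bit 5; 3 bits remain
Read 5: bits[37:38] width=1 -> value=1 (bin 1); offset now 38 = byte 4 bit 6; 2 bits remain
Read 6: bits[38:39] width=1 -> value=1 (bin 1); offset now 39 = byte 4 bit 7; 1 bits remain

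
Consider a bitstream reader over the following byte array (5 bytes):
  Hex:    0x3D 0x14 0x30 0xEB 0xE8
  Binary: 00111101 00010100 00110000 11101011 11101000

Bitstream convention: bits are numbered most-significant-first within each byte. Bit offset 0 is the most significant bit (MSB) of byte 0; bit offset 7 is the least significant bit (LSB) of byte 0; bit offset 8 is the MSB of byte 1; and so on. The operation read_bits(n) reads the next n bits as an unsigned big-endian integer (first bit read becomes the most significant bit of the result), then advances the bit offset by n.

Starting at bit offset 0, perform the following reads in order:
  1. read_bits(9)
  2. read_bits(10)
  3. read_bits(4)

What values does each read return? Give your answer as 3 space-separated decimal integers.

Read 1: bits[0:9] width=9 -> value=122 (bin 001111010); offset now 9 = byte 1 bit 1; 31 bits remain
Read 2: bits[9:19] width=10 -> value=161 (bin 0010100001); offset now 19 = byte 2 bit 3; 21 bits remain
Read 3: bits[19:23] width=4 -> value=8 (bin 1000); offset now 23 = byte 2 bit 7; 17 bits remain

Answer: 122 161 8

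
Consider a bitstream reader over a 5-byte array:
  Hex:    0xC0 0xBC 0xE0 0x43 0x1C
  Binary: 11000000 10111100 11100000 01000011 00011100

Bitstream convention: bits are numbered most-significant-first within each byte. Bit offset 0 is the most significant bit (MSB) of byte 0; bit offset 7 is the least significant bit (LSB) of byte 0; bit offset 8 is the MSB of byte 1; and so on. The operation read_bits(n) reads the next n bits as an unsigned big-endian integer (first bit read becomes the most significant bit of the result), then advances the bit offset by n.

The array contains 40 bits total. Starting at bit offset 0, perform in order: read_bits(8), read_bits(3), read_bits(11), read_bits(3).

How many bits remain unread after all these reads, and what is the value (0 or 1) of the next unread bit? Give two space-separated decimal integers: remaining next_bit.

Answer: 15 1

Derivation:
Read 1: bits[0:8] width=8 -> value=192 (bin 11000000); offset now 8 = byte 1 bit 0; 32 bits remain
Read 2: bits[8:11] width=3 -> value=5 (bin 101); offset now 11 = byte 1 bit 3; 29 bits remain
Read 3: bits[11:22] width=11 -> value=1848 (bin 11100111000); offset now 22 = byte 2 bit 6; 18 bits remain
Read 4: bits[22:25] width=3 -> value=0 (bin 000); offset now 25 = byte 3 bit 1; 15 bits remain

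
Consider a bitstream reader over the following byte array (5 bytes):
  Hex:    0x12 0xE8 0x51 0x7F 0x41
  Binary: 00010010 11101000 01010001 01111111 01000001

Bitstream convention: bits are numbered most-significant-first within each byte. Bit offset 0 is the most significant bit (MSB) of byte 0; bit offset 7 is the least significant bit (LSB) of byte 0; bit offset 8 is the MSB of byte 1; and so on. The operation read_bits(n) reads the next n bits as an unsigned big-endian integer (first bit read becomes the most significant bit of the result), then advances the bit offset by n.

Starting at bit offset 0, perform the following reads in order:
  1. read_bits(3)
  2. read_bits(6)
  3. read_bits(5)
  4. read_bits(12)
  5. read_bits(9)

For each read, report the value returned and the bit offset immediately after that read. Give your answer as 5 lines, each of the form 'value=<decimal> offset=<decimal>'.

Read 1: bits[0:3] width=3 -> value=0 (bin 000); offset now 3 = byte 0 bit 3; 37 bits remain
Read 2: bits[3:9] width=6 -> value=37 (bin 100101); offset now 9 = byte 1 bit 1; 31 bits remain
Read 3: bits[9:14] width=5 -> value=26 (bin 11010); offset now 14 = byte 1 bit 6; 26 bits remain
Read 4: bits[14:26] width=12 -> value=325 (bin 000101000101); offset now 26 = byte 3 bit 2; 14 bits remain
Read 5: bits[26:35] width=9 -> value=506 (bin 111111010); offset now 35 = byte 4 bit 3; 5 bits remain

Answer: value=0 offset=3
value=37 offset=9
value=26 offset=14
value=325 offset=26
value=506 offset=35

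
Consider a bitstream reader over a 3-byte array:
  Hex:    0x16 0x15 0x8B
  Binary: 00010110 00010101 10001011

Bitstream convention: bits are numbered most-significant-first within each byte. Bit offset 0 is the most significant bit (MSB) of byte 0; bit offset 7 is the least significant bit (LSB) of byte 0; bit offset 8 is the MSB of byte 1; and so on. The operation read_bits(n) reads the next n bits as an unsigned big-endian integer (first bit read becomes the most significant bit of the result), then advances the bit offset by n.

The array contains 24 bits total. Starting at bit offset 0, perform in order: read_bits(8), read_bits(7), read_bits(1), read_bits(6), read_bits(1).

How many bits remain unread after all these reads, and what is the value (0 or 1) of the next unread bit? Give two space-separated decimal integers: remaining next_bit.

Answer: 1 1

Derivation:
Read 1: bits[0:8] width=8 -> value=22 (bin 00010110); offset now 8 = byte 1 bit 0; 16 bits remain
Read 2: bits[8:15] width=7 -> value=10 (bin 0001010); offset now 15 = byte 1 bit 7; 9 bits remain
Read 3: bits[15:16] width=1 -> value=1 (bin 1); offset now 16 = byte 2 bit 0; 8 bits remain
Read 4: bits[16:22] width=6 -> value=34 (bin 100010); offset now 22 = byte 2 bit 6; 2 bits remain
Read 5: bits[22:23] width=1 -> value=1 (bin 1); offset now 23 = byte 2 bit 7; 1 bits remain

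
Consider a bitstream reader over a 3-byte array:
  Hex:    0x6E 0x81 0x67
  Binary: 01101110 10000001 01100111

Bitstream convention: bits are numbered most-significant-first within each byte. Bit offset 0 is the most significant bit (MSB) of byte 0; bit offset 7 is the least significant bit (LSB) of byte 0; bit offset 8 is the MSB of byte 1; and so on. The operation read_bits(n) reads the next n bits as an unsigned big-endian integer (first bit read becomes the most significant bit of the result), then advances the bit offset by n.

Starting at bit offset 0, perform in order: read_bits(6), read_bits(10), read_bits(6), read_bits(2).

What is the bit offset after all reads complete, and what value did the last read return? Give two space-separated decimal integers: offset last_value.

Read 1: bits[0:6] width=6 -> value=27 (bin 011011); offset now 6 = byte 0 bit 6; 18 bits remain
Read 2: bits[6:16] width=10 -> value=641 (bin 1010000001); offset now 16 = byte 2 bit 0; 8 bits remain
Read 3: bits[16:22] width=6 -> value=25 (bin 011001); offset now 22 = byte 2 bit 6; 2 bits remain
Read 4: bits[22:24] width=2 -> value=3 (bin 11); offset now 24 = byte 3 bit 0; 0 bits remain

Answer: 24 3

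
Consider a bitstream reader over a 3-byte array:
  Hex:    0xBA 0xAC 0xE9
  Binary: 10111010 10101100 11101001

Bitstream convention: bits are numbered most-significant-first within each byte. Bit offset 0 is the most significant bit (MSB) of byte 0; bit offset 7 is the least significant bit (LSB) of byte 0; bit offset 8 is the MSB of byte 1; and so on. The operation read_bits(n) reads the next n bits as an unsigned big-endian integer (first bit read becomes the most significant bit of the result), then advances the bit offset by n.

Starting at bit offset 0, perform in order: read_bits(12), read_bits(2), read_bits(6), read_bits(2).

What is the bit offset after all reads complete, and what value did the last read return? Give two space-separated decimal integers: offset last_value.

Read 1: bits[0:12] width=12 -> value=2986 (bin 101110101010); offset now 12 = byte 1 bit 4; 12 bits remain
Read 2: bits[12:14] width=2 -> value=3 (bin 11); offset now 14 = byte 1 bit 6; 10 bits remain
Read 3: bits[14:20] width=6 -> value=14 (bin 001110); offset now 20 = byte 2 bit 4; 4 bits remain
Read 4: bits[20:22] width=2 -> value=2 (bin 10); offset now 22 = byte 2 bit 6; 2 bits remain

Answer: 22 2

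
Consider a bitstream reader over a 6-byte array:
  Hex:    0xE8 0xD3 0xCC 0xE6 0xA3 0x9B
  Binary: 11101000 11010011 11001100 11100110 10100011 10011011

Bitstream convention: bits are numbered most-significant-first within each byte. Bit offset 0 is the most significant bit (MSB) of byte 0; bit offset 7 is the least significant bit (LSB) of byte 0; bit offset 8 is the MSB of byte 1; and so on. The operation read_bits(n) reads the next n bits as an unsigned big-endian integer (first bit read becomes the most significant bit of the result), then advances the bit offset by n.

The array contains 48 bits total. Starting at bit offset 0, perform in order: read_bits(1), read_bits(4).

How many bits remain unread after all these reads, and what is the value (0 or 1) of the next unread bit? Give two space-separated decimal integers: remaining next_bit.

Answer: 43 0

Derivation:
Read 1: bits[0:1] width=1 -> value=1 (bin 1); offset now 1 = byte 0 bit 1; 47 bits remain
Read 2: bits[1:5] width=4 -> value=13 (bin 1101); offset now 5 = byte 0 bit 5; 43 bits remain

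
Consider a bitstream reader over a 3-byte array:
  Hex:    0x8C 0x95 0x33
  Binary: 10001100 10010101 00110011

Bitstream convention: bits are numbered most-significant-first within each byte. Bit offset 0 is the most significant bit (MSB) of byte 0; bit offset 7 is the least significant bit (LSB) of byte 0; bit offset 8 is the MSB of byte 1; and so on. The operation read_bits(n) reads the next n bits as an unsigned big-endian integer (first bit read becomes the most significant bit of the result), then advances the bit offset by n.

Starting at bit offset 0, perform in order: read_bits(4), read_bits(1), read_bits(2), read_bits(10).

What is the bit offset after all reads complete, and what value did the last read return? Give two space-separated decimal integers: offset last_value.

Answer: 17 298

Derivation:
Read 1: bits[0:4] width=4 -> value=8 (bin 1000); offset now 4 = byte 0 bit 4; 20 bits remain
Read 2: bits[4:5] width=1 -> value=1 (bin 1); offset now 5 = byte 0 bit 5; 19 bits remain
Read 3: bits[5:7] width=2 -> value=2 (bin 10); offset now 7 = byte 0 bit 7; 17 bits remain
Read 4: bits[7:17] width=10 -> value=298 (bin 0100101010); offset now 17 = byte 2 bit 1; 7 bits remain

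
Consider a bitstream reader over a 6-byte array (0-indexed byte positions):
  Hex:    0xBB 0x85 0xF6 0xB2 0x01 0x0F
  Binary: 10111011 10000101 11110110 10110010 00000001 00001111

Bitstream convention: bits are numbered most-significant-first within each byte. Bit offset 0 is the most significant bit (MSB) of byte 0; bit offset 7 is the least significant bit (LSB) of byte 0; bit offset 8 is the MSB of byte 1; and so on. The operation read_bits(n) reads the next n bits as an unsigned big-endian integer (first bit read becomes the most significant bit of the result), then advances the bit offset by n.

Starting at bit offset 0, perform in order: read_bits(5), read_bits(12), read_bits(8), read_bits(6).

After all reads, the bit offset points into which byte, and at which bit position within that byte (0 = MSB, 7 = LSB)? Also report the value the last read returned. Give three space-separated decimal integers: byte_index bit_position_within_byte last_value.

Answer: 3 7 25

Derivation:
Read 1: bits[0:5] width=5 -> value=23 (bin 10111); offset now 5 = byte 0 bit 5; 43 bits remain
Read 2: bits[5:17] width=12 -> value=1803 (bin 011100001011); offset now 17 = byte 2 bit 1; 31 bits remain
Read 3: bits[17:25] width=8 -> value=237 (bin 11101101); offset now 25 = byte 3 bit 1; 23 bits remain
Read 4: bits[25:31] width=6 -> value=25 (bin 011001); offset now 31 = byte 3 bit 7; 17 bits remain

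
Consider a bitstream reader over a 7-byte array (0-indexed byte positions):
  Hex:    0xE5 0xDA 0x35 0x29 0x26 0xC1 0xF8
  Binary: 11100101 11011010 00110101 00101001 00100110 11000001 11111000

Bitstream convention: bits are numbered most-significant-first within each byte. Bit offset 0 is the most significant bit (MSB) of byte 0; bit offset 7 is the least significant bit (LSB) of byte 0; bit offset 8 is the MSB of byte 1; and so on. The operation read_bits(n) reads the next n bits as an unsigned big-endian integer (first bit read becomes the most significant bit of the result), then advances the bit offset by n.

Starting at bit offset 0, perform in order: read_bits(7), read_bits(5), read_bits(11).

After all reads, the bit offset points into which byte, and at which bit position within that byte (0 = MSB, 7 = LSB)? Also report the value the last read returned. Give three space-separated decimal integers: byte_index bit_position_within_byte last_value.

Answer: 2 7 1306

Derivation:
Read 1: bits[0:7] width=7 -> value=114 (bin 1110010); offset now 7 = byte 0 bit 7; 49 bits remain
Read 2: bits[7:12] width=5 -> value=29 (bin 11101); offset now 12 = byte 1 bit 4; 44 bits remain
Read 3: bits[12:23] width=11 -> value=1306 (bin 10100011010); offset now 23 = byte 2 bit 7; 33 bits remain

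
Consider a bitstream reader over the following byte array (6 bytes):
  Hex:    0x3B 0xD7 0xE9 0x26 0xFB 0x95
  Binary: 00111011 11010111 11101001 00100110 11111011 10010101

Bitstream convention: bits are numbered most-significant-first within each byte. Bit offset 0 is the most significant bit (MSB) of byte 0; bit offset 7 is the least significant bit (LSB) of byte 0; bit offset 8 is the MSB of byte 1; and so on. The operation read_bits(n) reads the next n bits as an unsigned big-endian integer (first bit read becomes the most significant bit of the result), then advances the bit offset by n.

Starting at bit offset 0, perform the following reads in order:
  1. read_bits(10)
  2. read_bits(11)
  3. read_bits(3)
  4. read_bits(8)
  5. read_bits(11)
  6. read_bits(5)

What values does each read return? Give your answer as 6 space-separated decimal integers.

Answer: 239 765 1 38 2012 21

Derivation:
Read 1: bits[0:10] width=10 -> value=239 (bin 0011101111); offset now 10 = byte 1 bit 2; 38 bits remain
Read 2: bits[10:21] width=11 -> value=765 (bin 01011111101); offset now 21 = byte 2 bit 5; 27 bits remain
Read 3: bits[21:24] width=3 -> value=1 (bin 001); offset now 24 = byte 3 bit 0; 24 bits remain
Read 4: bits[24:32] width=8 -> value=38 (bin 00100110); offset now 32 = byte 4 bit 0; 16 bits remain
Read 5: bits[32:43] width=11 -> value=2012 (bin 11111011100); offset now 43 = byte 5 bit 3; 5 bits remain
Read 6: bits[43:48] width=5 -> value=21 (bin 10101); offset now 48 = byte 6 bit 0; 0 bits remain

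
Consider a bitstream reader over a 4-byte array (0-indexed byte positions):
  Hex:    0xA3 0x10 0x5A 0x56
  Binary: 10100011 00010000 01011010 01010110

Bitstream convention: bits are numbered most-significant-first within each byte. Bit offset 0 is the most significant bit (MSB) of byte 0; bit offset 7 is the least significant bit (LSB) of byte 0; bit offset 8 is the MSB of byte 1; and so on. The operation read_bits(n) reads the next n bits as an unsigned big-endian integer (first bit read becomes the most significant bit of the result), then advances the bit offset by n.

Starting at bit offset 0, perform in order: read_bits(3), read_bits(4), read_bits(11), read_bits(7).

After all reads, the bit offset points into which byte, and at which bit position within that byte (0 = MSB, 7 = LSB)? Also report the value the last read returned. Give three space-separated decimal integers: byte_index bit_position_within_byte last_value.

Answer: 3 1 52

Derivation:
Read 1: bits[0:3] width=3 -> value=5 (bin 101); offset now 3 = byte 0 bit 3; 29 bits remain
Read 2: bits[3:7] width=4 -> value=1 (bin 0001); offset now 7 = byte 0 bit 7; 25 bits remain
Read 3: bits[7:18] width=11 -> value=1089 (bin 10001000001); offset now 18 = byte 2 bit 2; 14 bits remain
Read 4: bits[18:25] width=7 -> value=52 (bin 0110100); offset now 25 = byte 3 bit 1; 7 bits remain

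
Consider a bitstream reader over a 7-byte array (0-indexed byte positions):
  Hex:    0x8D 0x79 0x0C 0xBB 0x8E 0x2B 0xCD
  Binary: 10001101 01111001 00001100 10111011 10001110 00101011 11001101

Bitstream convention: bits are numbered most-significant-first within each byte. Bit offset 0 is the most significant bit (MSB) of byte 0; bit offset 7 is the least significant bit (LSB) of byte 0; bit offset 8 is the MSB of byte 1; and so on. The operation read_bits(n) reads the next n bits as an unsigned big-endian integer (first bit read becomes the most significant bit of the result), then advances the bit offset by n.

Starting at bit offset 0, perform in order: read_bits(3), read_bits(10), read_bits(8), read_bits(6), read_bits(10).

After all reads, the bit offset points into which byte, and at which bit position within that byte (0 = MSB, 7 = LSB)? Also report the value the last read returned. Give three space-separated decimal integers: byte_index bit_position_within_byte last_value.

Read 1: bits[0:3] width=3 -> value=4 (bin 100); offset now 3 = byte 0 bit 3; 53 bits remain
Read 2: bits[3:13] width=10 -> value=431 (bin 0110101111); offset now 13 = byte 1 bit 5; 43 bits remain
Read 3: bits[13:21] width=8 -> value=33 (bin 00100001); offset now 21 = byte 2 bit 5; 35 bits remain
Read 4: bits[21:27] width=6 -> value=37 (bin 100101); offset now 27 = byte 3 bit 3; 29 bits remain
Read 5: bits[27:37] width=10 -> value=881 (bin 1101110001); offset now 37 = byte 4 bit 5; 19 bits remain

Answer: 4 5 881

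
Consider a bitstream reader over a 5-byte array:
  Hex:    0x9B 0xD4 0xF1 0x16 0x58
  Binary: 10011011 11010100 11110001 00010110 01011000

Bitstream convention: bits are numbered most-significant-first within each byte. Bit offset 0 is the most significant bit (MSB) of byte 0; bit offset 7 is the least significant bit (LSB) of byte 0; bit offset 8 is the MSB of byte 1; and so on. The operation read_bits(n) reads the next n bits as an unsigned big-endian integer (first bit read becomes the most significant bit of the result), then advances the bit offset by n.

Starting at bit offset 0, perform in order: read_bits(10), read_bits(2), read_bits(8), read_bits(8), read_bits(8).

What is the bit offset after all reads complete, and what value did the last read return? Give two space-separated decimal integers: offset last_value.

Answer: 36 101

Derivation:
Read 1: bits[0:10] width=10 -> value=623 (bin 1001101111); offset now 10 = byte 1 bit 2; 30 bits remain
Read 2: bits[10:12] width=2 -> value=1 (bin 01); offset now 12 = byte 1 bit 4; 28 bits remain
Read 3: bits[12:20] width=8 -> value=79 (bin 01001111); offset now 20 = byte 2 bit 4; 20 bits remain
Read 4: bits[20:28] width=8 -> value=17 (bin 00010001); offset now 28 = byte 3 bit 4; 12 bits remain
Read 5: bits[28:36] width=8 -> value=101 (bin 01100101); offset now 36 = byte 4 bit 4; 4 bits remain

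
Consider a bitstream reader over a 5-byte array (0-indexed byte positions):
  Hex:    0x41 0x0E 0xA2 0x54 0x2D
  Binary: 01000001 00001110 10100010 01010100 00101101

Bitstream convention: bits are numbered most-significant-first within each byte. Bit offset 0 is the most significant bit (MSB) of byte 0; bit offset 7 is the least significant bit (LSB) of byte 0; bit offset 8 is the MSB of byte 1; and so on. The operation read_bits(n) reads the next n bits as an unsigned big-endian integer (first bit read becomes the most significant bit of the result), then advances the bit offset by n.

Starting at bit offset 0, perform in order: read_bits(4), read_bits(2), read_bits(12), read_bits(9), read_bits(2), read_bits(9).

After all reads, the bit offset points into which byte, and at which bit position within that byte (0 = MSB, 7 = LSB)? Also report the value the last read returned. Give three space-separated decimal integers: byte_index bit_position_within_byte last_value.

Answer: 4 6 267

Derivation:
Read 1: bits[0:4] width=4 -> value=4 (bin 0100); offset now 4 = byte 0 bit 4; 36 bits remain
Read 2: bits[4:6] width=2 -> value=0 (bin 00); offset now 6 = byte 0 bit 6; 34 bits remain
Read 3: bits[6:18] width=12 -> value=1082 (bin 010000111010); offset now 18 = byte 2 bit 2; 22 bits remain
Read 4: bits[18:27] width=9 -> value=274 (bin 100010010); offset now 27 = byte 3 bit 3; 13 bits remain
Read 5: bits[27:29] width=2 -> value=2 (bin 10); offset now 29 = byte 3 bit 5; 11 bits remain
Read 6: bits[29:38] width=9 -> value=267 (bin 100001011); offset now 38 = byte 4 bit 6; 2 bits remain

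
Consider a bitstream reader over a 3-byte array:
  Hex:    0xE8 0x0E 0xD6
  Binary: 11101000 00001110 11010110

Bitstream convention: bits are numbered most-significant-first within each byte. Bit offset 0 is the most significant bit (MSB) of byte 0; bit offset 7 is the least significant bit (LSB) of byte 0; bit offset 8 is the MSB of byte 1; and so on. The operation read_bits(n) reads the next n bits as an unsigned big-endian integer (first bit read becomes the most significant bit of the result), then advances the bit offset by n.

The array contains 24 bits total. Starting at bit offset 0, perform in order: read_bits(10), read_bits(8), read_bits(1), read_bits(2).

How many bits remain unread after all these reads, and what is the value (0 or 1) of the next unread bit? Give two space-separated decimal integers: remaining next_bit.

Answer: 3 1

Derivation:
Read 1: bits[0:10] width=10 -> value=928 (bin 1110100000); offset now 10 = byte 1 bit 2; 14 bits remain
Read 2: bits[10:18] width=8 -> value=59 (bin 00111011); offset now 18 = byte 2 bit 2; 6 bits remain
Read 3: bits[18:19] width=1 -> value=0 (bin 0); offset now 19 = byte 2 bit 3; 5 bits remain
Read 4: bits[19:21] width=2 -> value=2 (bin 10); offset now 21 = byte 2 bit 5; 3 bits remain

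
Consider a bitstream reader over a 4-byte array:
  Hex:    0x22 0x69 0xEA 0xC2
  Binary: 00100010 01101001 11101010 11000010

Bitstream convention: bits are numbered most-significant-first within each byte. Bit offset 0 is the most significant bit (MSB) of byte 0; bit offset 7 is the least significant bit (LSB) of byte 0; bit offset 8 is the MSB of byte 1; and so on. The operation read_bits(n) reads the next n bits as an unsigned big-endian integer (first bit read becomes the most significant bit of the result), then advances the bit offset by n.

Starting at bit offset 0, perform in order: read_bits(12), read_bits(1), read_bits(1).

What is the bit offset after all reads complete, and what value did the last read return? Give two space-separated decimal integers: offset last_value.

Read 1: bits[0:12] width=12 -> value=550 (bin 001000100110); offset now 12 = byte 1 bit 4; 20 bits remain
Read 2: bits[12:13] width=1 -> value=1 (bin 1); offset now 13 = byte 1 bit 5; 19 bits remain
Read 3: bits[13:14] width=1 -> value=0 (bin 0); offset now 14 = byte 1 bit 6; 18 bits remain

Answer: 14 0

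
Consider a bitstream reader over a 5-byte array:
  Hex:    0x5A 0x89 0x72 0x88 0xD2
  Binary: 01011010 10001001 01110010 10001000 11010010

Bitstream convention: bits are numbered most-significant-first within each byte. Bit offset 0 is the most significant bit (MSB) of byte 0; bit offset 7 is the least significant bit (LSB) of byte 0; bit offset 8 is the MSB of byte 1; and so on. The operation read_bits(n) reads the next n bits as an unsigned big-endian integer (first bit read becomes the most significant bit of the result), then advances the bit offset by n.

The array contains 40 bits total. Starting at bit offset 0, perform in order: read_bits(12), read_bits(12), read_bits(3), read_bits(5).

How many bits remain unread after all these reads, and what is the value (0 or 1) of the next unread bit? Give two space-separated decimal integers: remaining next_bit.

Answer: 8 1

Derivation:
Read 1: bits[0:12] width=12 -> value=1448 (bin 010110101000); offset now 12 = byte 1 bit 4; 28 bits remain
Read 2: bits[12:24] width=12 -> value=2418 (bin 100101110010); offset now 24 = byte 3 bit 0; 16 bits remain
Read 3: bits[24:27] width=3 -> value=4 (bin 100); offset now 27 = byte 3 bit 3; 13 bits remain
Read 4: bits[27:32] width=5 -> value=8 (bin 01000); offset now 32 = byte 4 bit 0; 8 bits remain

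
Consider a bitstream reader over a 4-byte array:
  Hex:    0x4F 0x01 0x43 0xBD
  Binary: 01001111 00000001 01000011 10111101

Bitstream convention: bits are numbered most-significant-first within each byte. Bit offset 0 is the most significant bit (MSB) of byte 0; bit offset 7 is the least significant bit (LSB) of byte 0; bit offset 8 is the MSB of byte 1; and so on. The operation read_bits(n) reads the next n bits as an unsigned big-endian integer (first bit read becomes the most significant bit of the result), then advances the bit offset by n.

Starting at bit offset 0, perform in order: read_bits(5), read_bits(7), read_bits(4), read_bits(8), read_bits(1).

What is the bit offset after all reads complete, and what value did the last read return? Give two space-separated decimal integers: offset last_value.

Answer: 25 1

Derivation:
Read 1: bits[0:5] width=5 -> value=9 (bin 01001); offset now 5 = byte 0 bit 5; 27 bits remain
Read 2: bits[5:12] width=7 -> value=112 (bin 1110000); offset now 12 = byte 1 bit 4; 20 bits remain
Read 3: bits[12:16] width=4 -> value=1 (bin 0001); offset now 16 = byte 2 bit 0; 16 bits remain
Read 4: bits[16:24] width=8 -> value=67 (bin 01000011); offset now 24 = byte 3 bit 0; 8 bits remain
Read 5: bits[24:25] width=1 -> value=1 (bin 1); offset now 25 = byte 3 bit 1; 7 bits remain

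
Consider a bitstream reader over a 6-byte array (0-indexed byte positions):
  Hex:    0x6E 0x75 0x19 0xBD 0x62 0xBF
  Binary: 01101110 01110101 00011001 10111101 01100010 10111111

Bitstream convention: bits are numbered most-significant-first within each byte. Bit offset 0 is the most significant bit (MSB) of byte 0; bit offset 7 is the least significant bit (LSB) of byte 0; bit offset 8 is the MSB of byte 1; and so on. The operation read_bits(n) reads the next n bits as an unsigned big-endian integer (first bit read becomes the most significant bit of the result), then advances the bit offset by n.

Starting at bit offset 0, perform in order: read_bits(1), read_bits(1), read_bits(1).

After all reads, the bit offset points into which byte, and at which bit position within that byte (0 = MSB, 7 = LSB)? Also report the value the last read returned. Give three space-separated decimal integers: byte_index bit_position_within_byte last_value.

Read 1: bits[0:1] width=1 -> value=0 (bin 0); offset now 1 = byte 0 bit 1; 47 bits remain
Read 2: bits[1:2] width=1 -> value=1 (bin 1); offset now 2 = byte 0 bit 2; 46 bits remain
Read 3: bits[2:3] width=1 -> value=1 (bin 1); offset now 3 = byte 0 bit 3; 45 bits remain

Answer: 0 3 1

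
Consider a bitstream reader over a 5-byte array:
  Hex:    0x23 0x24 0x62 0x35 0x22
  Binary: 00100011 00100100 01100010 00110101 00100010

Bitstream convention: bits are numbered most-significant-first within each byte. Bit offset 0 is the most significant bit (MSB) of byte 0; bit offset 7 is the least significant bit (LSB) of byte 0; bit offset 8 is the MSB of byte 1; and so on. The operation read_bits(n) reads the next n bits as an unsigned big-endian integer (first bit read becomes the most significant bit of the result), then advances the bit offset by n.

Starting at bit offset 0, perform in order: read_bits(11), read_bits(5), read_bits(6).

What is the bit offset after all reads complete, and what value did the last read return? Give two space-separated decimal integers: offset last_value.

Answer: 22 24

Derivation:
Read 1: bits[0:11] width=11 -> value=281 (bin 00100011001); offset now 11 = byte 1 bit 3; 29 bits remain
Read 2: bits[11:16] width=5 -> value=4 (bin 00100); offset now 16 = byte 2 bit 0; 24 bits remain
Read 3: bits[16:22] width=6 -> value=24 (bin 011000); offset now 22 = byte 2 bit 6; 18 bits remain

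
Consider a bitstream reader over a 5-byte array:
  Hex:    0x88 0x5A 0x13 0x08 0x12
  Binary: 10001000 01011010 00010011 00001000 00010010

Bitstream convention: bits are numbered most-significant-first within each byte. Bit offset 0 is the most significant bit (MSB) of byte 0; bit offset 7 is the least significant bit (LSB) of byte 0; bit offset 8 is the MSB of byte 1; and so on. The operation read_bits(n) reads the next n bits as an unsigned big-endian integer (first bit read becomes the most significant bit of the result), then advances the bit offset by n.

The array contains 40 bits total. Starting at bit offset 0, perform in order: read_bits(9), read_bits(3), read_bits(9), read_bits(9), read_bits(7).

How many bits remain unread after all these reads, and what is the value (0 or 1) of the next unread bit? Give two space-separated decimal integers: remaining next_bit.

Read 1: bits[0:9] width=9 -> value=272 (bin 100010000); offset now 9 = byte 1 bit 1; 31 bits remain
Read 2: bits[9:12] width=3 -> value=5 (bin 101); offset now 12 = byte 1 bit 4; 28 bits remain
Read 3: bits[12:21] width=9 -> value=322 (bin 101000010); offset now 21 = byte 2 bit 5; 19 bits remain
Read 4: bits[21:30] width=9 -> value=194 (bin 011000010); offset now 30 = byte 3 bit 6; 10 bits remain
Read 5: bits[30:37] width=7 -> value=2 (bin 0000010); offset now 37 = byte 4 bit 5; 3 bits remain

Answer: 3 0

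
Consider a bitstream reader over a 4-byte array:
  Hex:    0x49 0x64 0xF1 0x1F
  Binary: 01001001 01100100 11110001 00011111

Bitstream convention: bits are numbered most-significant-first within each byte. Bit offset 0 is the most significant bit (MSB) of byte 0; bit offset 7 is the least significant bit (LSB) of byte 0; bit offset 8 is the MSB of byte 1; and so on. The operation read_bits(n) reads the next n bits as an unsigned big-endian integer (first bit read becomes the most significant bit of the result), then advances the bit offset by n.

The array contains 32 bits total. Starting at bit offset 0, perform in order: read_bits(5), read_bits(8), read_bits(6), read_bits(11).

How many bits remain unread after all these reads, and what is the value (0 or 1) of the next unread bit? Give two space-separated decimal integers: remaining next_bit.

Answer: 2 1

Derivation:
Read 1: bits[0:5] width=5 -> value=9 (bin 01001); offset now 5 = byte 0 bit 5; 27 bits remain
Read 2: bits[5:13] width=8 -> value=44 (bin 00101100); offset now 13 = byte 1 bit 5; 19 bits remain
Read 3: bits[13:19] width=6 -> value=39 (bin 100111); offset now 19 = byte 2 bit 3; 13 bits remain
Read 4: bits[19:30] width=11 -> value=1095 (bin 10001000111); offset now 30 = byte 3 bit 6; 2 bits remain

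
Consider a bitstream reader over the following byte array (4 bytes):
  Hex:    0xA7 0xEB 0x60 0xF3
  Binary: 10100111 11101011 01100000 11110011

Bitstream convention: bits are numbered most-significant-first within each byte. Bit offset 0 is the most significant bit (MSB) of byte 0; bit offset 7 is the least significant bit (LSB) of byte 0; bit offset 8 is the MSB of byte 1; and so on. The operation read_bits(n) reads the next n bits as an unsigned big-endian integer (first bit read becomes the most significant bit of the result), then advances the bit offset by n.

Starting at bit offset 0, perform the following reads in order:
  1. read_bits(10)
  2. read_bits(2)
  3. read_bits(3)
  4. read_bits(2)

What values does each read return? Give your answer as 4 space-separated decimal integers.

Read 1: bits[0:10] width=10 -> value=671 (bin 1010011111); offset now 10 = byte 1 bit 2; 22 bits remain
Read 2: bits[10:12] width=2 -> value=2 (bin 10); offset now 12 = byte 1 bit 4; 20 bits remain
Read 3: bits[12:15] width=3 -> value=5 (bin 101); offset now 15 = byte 1 bit 7; 17 bits remain
Read 4: bits[15:17] width=2 -> value=2 (bin 10); offset now 17 = byte 2 bit 1; 15 bits remain

Answer: 671 2 5 2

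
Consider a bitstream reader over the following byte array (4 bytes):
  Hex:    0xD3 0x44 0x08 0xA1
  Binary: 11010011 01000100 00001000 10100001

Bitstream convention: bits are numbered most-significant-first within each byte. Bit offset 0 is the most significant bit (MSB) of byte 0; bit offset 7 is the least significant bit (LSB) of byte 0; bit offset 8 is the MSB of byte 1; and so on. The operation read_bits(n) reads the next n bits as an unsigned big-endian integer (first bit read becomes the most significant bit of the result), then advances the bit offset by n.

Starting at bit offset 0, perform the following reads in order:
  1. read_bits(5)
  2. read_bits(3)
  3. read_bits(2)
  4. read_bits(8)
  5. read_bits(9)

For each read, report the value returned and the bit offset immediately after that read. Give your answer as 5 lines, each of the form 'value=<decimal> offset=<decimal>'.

Read 1: bits[0:5] width=5 -> value=26 (bin 11010); offset now 5 = byte 0 bit 5; 27 bits remain
Read 2: bits[5:8] width=3 -> value=3 (bin 011); offset now 8 = byte 1 bit 0; 24 bits remain
Read 3: bits[8:10] width=2 -> value=1 (bin 01); offset now 10 = byte 1 bit 2; 22 bits remain
Read 4: bits[10:18] width=8 -> value=16 (bin 00010000); offset now 18 = byte 2 bit 2; 14 bits remain
Read 5: bits[18:27] width=9 -> value=69 (bin 001000101); offset now 27 = byte 3 bit 3; 5 bits remain

Answer: value=26 offset=5
value=3 offset=8
value=1 offset=10
value=16 offset=18
value=69 offset=27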